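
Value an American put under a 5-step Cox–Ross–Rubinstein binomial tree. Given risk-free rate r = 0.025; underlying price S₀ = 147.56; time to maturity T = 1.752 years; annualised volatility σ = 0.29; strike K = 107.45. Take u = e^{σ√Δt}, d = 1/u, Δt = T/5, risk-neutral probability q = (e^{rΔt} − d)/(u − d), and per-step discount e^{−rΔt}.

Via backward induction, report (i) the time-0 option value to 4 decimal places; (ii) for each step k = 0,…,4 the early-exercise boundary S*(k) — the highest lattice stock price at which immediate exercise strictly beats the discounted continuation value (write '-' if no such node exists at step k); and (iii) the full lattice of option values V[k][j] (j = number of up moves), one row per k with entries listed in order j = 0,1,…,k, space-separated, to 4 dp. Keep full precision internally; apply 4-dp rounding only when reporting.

price = 4.8469
boundary = - - - - 74.2604
tree:
4.8469
8.2078 1.3333
13.5798 2.6001 0.0000
21.7507 5.0705 0.0000 0.0000
33.1896 9.8879 0.0000 0.0000 0.0000
44.9033 19.2822 0.0000 0.0000 0.0000 0.0000

Δt=0.35040, u=1.18728, d=0.84226, q=0.48269, disc=e^(-rΔt)=0.99128
k=5 terminal: V=max(K-S,0) → 44.9033 19.2822 0.0000 0.0000 0.0000 0.0000
k=4: j=0 S=74.2604 intr=33.1896 cont=32.2525 V=33.1896[EX]; j=1 S=104.6798 intr=2.7702 cont=9.8879 V=9.8879[hold]; j=2 S=147.5600 intr=0.0000 cont=0.0000 V=0.0000[hold]; j=3 S=208.0053 intr=0.0000 cont=0.0000 V=0.0000[hold]; j=4 S=293.2109 intr=0.0000 cont=0.0000 V=0.0000[hold]  S*(4)=74.2604
k=3: j=0 S=88.1678 intr=19.2822 cont=21.7507 V=21.7507[hold]; j=1 S=124.2842 intr=0.0000 cont=5.0705 V=5.0705[hold]; j=2 S=175.1949 intr=0.0000 cont=0.0000 V=0.0000[hold]; j=3 S=246.9604 intr=0.0000 cont=0.0000 V=0.0000[hold]  S*(3)=-
k=2: j=0 S=104.6798 intr=2.7702 cont=13.5798 V=13.5798[hold]; j=1 S=147.5600 intr=0.0000 cont=2.6001 V=2.6001[hold]; j=2 S=208.0053 intr=0.0000 cont=0.0000 V=0.0000[hold]  S*(2)=-
k=1: j=0 S=124.2842 intr=0.0000 cont=8.2078 V=8.2078[hold]; j=1 S=175.1949 intr=0.0000 cont=1.3333 V=1.3333[hold]  S*(1)=-
k=0: j=0 S=147.5600 intr=0.0000 cont=4.8469 V=4.8469[hold]  S*(0)=-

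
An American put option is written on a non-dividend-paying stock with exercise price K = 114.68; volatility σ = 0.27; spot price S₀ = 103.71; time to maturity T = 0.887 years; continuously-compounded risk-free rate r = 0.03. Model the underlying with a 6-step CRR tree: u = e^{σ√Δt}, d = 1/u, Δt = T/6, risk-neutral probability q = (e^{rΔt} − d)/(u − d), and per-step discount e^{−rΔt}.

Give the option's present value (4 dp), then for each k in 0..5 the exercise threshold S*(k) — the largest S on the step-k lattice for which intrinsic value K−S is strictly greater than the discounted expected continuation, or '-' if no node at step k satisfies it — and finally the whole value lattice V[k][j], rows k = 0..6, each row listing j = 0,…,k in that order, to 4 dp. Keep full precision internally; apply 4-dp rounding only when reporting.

price = 16.2477
boundary = - - 84.2656 75.9565 84.2656 93.4836
tree:
16.2477
22.6625 9.8606
30.4144 14.9712 4.7443
38.7235 21.8705 8.0793 1.3905
46.2132 30.4144 13.3656 2.7681 0.0000
52.9645 38.7235 21.1964 5.5105 0.0000 0.0000
59.0500 46.2132 30.4144 10.9700 0.0000 0.0000 0.0000

Δt=0.14783  u=1.10939  d=0.90139  q=0.49544  discount=0.99557
step 6 (expiry): payoffs max(K−S,0) = 59.0500 46.2132 30.4144 10.9700 0.0000 0.0000 0.0000
step 5: (k=5,j=0): S=61.7155, (K−S)⁺=52.9645, hold=52.4570 ⇒ V=52.9645 exercise | (k=5,j=1): S=75.9565, (K−S)⁺=38.7235, hold=38.2160 ⇒ V=38.7235 exercise | (k=5,j=2): S=93.4836, (K−S)⁺=21.1964, hold=20.6889 ⇒ V=21.1964 exercise | (k=5,j=3): S=115.0551, (K−S)⁺=0.0000, hold=5.5105 ⇒ V=5.5105 continue | (k=5,j=4): S=141.6043, (K−S)⁺=0.0000, hold=0.0000 ⇒ V=0.0000 continue | (k=5,j=5): S=174.2797, (K−S)⁺=0.0000, hold=0.0000 ⇒ V=0.0000 continue  boundary S*=93.4836
step 4: (k=4,j=0): S=68.4668, (K−S)⁺=46.2132, hold=45.7058 ⇒ V=46.2132 exercise | (k=4,j=1): S=84.2656, (K−S)⁺=30.4144, hold=29.9069 ⇒ V=30.4144 exercise | (k=4,j=2): S=103.7100, (K−S)⁺=10.9700, hold=13.3656 ⇒ V=13.3656 continue | (k=4,j=3): S=127.6413, (K−S)⁺=0.0000, hold=2.7681 ⇒ V=2.7681 continue | (k=4,j=4): S=157.0947, (K−S)⁺=0.0000, hold=0.0000 ⇒ V=0.0000 continue  boundary S*=84.2656
step 3: (k=3,j=0): S=75.9565, (K−S)⁺=38.7235, hold=38.2160 ⇒ V=38.7235 exercise | (k=3,j=1): S=93.4836, (K−S)⁺=21.1964, hold=21.8705 ⇒ V=21.8705 continue | (k=3,j=2): S=115.0551, (K−S)⁺=0.0000, hold=8.0793 ⇒ V=8.0793 continue | (k=3,j=3): S=141.6043, (K−S)⁺=0.0000, hold=1.3905 ⇒ V=1.3905 continue  boundary S*=75.9565
step 2: (k=2,j=0): S=84.2656, (K−S)⁺=30.4144, hold=30.2395 ⇒ V=30.4144 exercise | (k=2,j=1): S=103.7100, (K−S)⁺=10.9700, hold=14.9712 ⇒ V=14.9712 continue | (k=2,j=2): S=127.6413, (K−S)⁺=0.0000, hold=4.7443 ⇒ V=4.7443 continue  boundary S*=84.2656
step 1: (k=1,j=0): S=93.4836, (K−S)⁺=21.1964, hold=22.6625 ⇒ V=22.6625 continue | (k=1,j=1): S=115.0551, (K−S)⁺=0.0000, hold=9.8606 ⇒ V=9.8606 continue  boundary S*=-
step 0: (k=0,j=0): S=103.7100, (K−S)⁺=10.9700, hold=16.2477 ⇒ V=16.2477 continue  boundary S*=-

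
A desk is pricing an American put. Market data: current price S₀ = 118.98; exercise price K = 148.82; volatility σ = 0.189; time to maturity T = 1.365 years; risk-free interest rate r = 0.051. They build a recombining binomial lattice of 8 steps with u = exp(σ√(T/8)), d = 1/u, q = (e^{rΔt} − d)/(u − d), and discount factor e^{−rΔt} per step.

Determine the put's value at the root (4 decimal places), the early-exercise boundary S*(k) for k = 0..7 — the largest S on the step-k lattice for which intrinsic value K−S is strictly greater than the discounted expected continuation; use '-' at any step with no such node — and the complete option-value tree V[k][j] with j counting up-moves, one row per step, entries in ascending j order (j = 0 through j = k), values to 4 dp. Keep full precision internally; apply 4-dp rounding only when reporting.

Δt=0.17062  u=1.08120  d=0.92490  q=0.53641  discount=0.99134
step 8 (expiry): payoffs max(K−S,0) = 85.1065 74.3396 61.7532 47.0398 29.8400 9.7336 0.0000 0.0000 0.0000
step 7: (k=7,j=0): S=68.8869, (K−S)⁺=79.9331, hold=78.6437 ⇒ V=79.9331 exercise | (k=7,j=1): S=80.5281, (K−S)⁺=68.2919, hold=67.0025 ⇒ V=68.2919 exercise | (k=7,j=2): S=94.1365, (K−S)⁺=54.6835, hold=53.3941 ⇒ V=54.6835 exercise | (k=7,j=3): S=110.0446, (K−S)⁺=38.7754, hold=37.4860 ⇒ V=38.7754 exercise | (k=7,j=4): S=128.6410, (K−S)⁺=20.1790, hold=18.8897 ⇒ V=20.1790 exercise | (k=7,j=5): S=150.3799, (K−S)⁺=0.0000, hold=4.4733 ⇒ V=4.4733 continue | (k=7,j=6): S=175.7925, (K−S)⁺=0.0000, hold=0.0000 ⇒ V=0.0000 continue | (k=7,j=7): S=205.4996, (K−S)⁺=0.0000, hold=0.0000 ⇒ V=0.0000 continue  boundary S*=128.6410
step 6: (k=6,j=0): S=74.4804, (K−S)⁺=74.3396, hold=73.0502 ⇒ V=74.3396 exercise | (k=6,j=1): S=87.0668, (K−S)⁺=61.7532, hold=60.4638 ⇒ V=61.7532 exercise | (k=6,j=2): S=101.7802, (K−S)⁺=47.0398, hold=45.7504 ⇒ V=47.0398 exercise | (k=6,j=3): S=118.9800, (K−S)⁺=29.8400, hold=28.5506 ⇒ V=29.8400 exercise | (k=6,j=4): S=139.0864, (K−S)⁺=9.7336, hold=11.6525 ⇒ V=11.6525 continue | (k=6,j=5): S=162.5905, (K−S)⁺=0.0000, hold=2.0558 ⇒ V=2.0558 continue | (k=6,j=6): S=190.0666, (K−S)⁺=0.0000, hold=0.0000 ⇒ V=0.0000 continue  boundary S*=118.9800
step 5: (k=5,j=0): S=80.5281, (K−S)⁺=68.2919, hold=67.0025 ⇒ V=68.2919 exercise | (k=5,j=1): S=94.1365, (K−S)⁺=54.6835, hold=53.3941 ⇒ V=54.6835 exercise | (k=5,j=2): S=110.0446, (K−S)⁺=38.7754, hold=37.4860 ⇒ V=38.7754 exercise | (k=5,j=3): S=128.6410, (K−S)⁺=20.1790, hold=19.9100 ⇒ V=20.1790 exercise | (k=5,j=4): S=150.3799, (K−S)⁺=0.0000, hold=6.4484 ⇒ V=6.4484 continue | (k=5,j=5): S=175.7925, (K−S)⁺=0.0000, hold=0.9448 ⇒ V=0.9448 continue  boundary S*=128.6410
step 4: (k=4,j=0): S=87.0668, (K−S)⁺=61.7532, hold=60.4638 ⇒ V=61.7532 exercise | (k=4,j=1): S=101.7802, (K−S)⁺=47.0398, hold=45.7504 ⇒ V=47.0398 exercise | (k=4,j=2): S=118.9800, (K−S)⁺=29.8400, hold=28.5506 ⇒ V=29.8400 exercise | (k=4,j=3): S=139.0864, (K−S)⁺=9.7336, hold=12.7028 ⇒ V=12.7028 continue | (k=4,j=4): S=162.5905, (K−S)⁺=0.0000, hold=3.4659 ⇒ V=3.4659 continue  boundary S*=118.9800
step 3: (k=3,j=0): S=94.1365, (K−S)⁺=54.6835, hold=53.3941 ⇒ V=54.6835 exercise | (k=3,j=1): S=110.0446, (K−S)⁺=38.7754, hold=37.4860 ⇒ V=38.7754 exercise | (k=3,j=2): S=128.6410, (K−S)⁺=20.1790, hold=20.4685 ⇒ V=20.4685 continue | (k=3,j=3): S=150.3799, (K−S)⁺=0.0000, hold=7.6809 ⇒ V=7.6809 continue  boundary S*=110.0446
step 2: (k=2,j=0): S=101.7802, (K−S)⁺=47.0398, hold=45.7504 ⇒ V=47.0398 exercise | (k=2,j=1): S=118.9800, (K−S)⁺=29.8400, hold=28.7045 ⇒ V=29.8400 exercise | (k=2,j=2): S=139.0864, (K−S)⁺=9.7336, hold=13.4912 ⇒ V=13.4912 continue  boundary S*=118.9800
step 1: (k=1,j=0): S=110.0446, (K−S)⁺=38.7754, hold=37.4860 ⇒ V=38.7754 exercise | (k=1,j=1): S=128.6410, (K−S)⁺=20.1790, hold=20.8878 ⇒ V=20.8878 continue  boundary S*=110.0446
step 0: (k=0,j=0): S=118.9800, (K−S)⁺=29.8400, hold=28.9275 ⇒ V=29.8400 exercise  boundary S*=118.9800

price = 29.8400
boundary = 118.9800 110.0446 118.9800 110.0446 118.9800 128.6410 118.9800 128.6410
tree:
29.8400
38.7754 20.8878
47.0398 29.8400 13.4912
54.6835 38.7754 20.4685 7.6809
61.7532 47.0398 29.8400 12.7028 3.4659
68.2919 54.6835 38.7754 20.1790 6.4484 0.9448
74.3396 61.7532 47.0398 29.8400 11.6525 2.0558 0.0000
79.9331 68.2919 54.6835 38.7754 20.1790 4.4733 0.0000 0.0000
85.1065 74.3396 61.7532 47.0398 29.8400 9.7336 0.0000 0.0000 0.0000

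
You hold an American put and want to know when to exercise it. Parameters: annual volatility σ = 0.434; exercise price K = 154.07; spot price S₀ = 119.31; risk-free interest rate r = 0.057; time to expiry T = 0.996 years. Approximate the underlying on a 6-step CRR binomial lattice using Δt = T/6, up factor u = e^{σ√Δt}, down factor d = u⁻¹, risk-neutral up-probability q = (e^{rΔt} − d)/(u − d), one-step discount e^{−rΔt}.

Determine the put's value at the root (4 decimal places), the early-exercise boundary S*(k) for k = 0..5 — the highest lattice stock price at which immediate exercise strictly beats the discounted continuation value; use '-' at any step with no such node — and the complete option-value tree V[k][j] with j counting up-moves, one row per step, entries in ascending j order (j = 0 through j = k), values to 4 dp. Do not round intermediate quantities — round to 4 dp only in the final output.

price = 40.6207
boundary = - - 83.7700 99.9730 83.7700 99.9730
tree:
40.6207
54.5249 26.5170
70.3000 38.6898 13.9915
83.8769 54.0970 22.9370 4.6785
95.2534 70.3000 36.2403 9.1291 0.0000
104.7860 83.8769 54.0970 17.8137 0.0000 0.0000
112.7736 95.2534 70.3000 34.7600 0.0000 0.0000 0.0000

Δt=0.16600, u=1.19342, d=0.83793, q=0.48265, disc=e^(-rΔt)=0.99058
k=6 terminal: V=max(K-S,0) → 112.7736 95.2534 70.3000 34.7600 0.0000 0.0000 0.0000
k=5: j=0 S=49.2840 intr=104.7860 cont=103.3350 V=104.7860[EX]; j=1 S=70.1931 intr=83.8769 cont=82.4260 V=83.8769[EX]; j=2 S=99.9730 intr=54.0970 cont=52.6461 V=54.0970[EX]; j=3 S=142.3872 intr=11.6828 cont=17.8137 V=17.8137[hold]; j=4 S=202.7959 intr=0.0000 cont=0.0000 V=0.0000[hold]; j=5 S=288.8335 intr=0.0000 cont=0.0000 V=0.0000[hold]  S*(5)=99.9730
k=4: j=0 S=58.8166 intr=95.2534 cont=93.8024 V=95.2534[EX]; j=1 S=83.7700 intr=70.3000 cont=68.8491 V=70.3000[EX]; j=2 S=119.3100 intr=34.7600 cont=36.2403 V=36.2403[hold]; j=3 S=169.9281 intr=0.0000 cont=9.1291 V=9.1291[hold]; j=4 S=242.0212 intr=0.0000 cont=0.0000 V=0.0000[hold]  S*(4)=83.7700
k=3: j=0 S=70.1931 intr=83.8769 cont=82.4260 V=83.8769[EX]; j=1 S=99.9730 intr=54.0970 cont=53.3538 V=54.0970[EX]; j=2 S=142.3872 intr=11.6828 cont=22.9370 V=22.9370[hold]; j=3 S=202.7959 intr=0.0000 cont=4.6785 V=4.6785[hold]  S*(3)=99.9730
k=2: j=0 S=83.7700 intr=70.3000 cont=68.8491 V=70.3000[EX]; j=1 S=119.3100 intr=34.7600 cont=38.6898 V=38.6898[hold]; j=2 S=169.9281 intr=0.0000 cont=13.9915 V=13.9915[hold]  S*(2)=83.7700
k=1: j=0 S=99.9730 intr=54.0970 cont=54.5249 V=54.5249[hold]; j=1 S=142.3872 intr=11.6828 cont=26.5170 V=26.5170[hold]  S*(1)=-
k=0: j=0 S=119.3100 intr=34.7600 cont=40.6207 V=40.6207[hold]  S*(0)=-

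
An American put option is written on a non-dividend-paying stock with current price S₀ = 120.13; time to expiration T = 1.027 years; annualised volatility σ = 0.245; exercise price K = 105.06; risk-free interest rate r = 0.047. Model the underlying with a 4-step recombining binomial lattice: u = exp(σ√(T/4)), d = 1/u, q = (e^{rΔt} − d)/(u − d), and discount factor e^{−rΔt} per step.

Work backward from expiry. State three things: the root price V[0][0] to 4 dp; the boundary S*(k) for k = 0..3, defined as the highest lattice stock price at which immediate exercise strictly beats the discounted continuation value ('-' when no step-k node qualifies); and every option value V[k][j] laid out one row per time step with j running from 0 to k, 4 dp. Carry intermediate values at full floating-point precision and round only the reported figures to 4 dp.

Δt=0.25675, u=1.13218, d=0.88325, q=0.51778, disc=e^(-rΔt)=0.98801
k=4 terminal: V=max(K-S,0) → 31.9472 11.3421 0.0000 0.0000 0.0000
k=3: j=0 S=82.7767 intr=22.2833 cont=21.0232 V=22.2833[EX]; j=1 S=106.1053 intr=0.0000 cont=5.4038 V=5.4038[hold]; j=2 S=136.0085 intr=0.0000 cont=0.0000 V=0.0000[hold]; j=3 S=174.3392 intr=0.0000 cont=0.0000 V=0.0000[hold]  S*(3)=82.7767
k=2: j=0 S=93.7179 intr=11.3421 cont=13.3811 V=13.3811[hold]; j=1 S=120.1300 intr=0.0000 cont=2.5746 V=2.5746[hold]; j=2 S=153.9857 intr=0.0000 cont=0.0000 V=0.0000[hold]  S*(2)=-
k=1: j=0 S=106.1053 intr=0.0000 cont=7.6924 V=7.6924[hold]; j=1 S=136.0085 intr=0.0000 cont=1.2266 V=1.2266[hold]  S*(1)=-
k=0: j=0 S=120.1300 intr=0.0000 cont=4.2925 V=4.2925[hold]  S*(0)=-

price = 4.2925
boundary = - - - 82.7767
tree:
4.2925
7.6924 1.2266
13.3811 2.5746 0.0000
22.2833 5.4038 0.0000 0.0000
31.9472 11.3421 0.0000 0.0000 0.0000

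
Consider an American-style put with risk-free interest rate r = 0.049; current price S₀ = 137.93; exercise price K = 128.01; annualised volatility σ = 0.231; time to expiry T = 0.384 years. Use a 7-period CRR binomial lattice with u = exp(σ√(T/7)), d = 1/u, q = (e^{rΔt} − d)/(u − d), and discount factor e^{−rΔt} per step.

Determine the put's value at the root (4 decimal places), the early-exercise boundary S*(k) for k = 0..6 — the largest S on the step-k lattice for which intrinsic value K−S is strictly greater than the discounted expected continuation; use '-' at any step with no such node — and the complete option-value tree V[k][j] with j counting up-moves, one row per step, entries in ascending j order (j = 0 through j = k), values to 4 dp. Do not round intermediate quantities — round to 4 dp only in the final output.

Δt=0.05486  u=1.05559  d=0.94733  q=0.51134  discount=0.99732
step 7 (expiry): payoffs max(K−S,0) = 33.5649 22.7718 10.7452 0.0000 0.0000 0.0000 0.0000 0.0000
step 6: (k=6,j=0): S=99.6957, (K−S)⁺=28.3143, hold=27.9706 ⇒ V=28.3143 exercise | (k=6,j=1): S=111.0889, (K−S)⁺=16.9211, hold=16.5775 ⇒ V=16.9211 exercise | (k=6,j=2): S=123.7840, (K−S)⁺=4.2260, hold=5.2367 ⇒ V=5.2367 continue | (k=6,j=3): S=137.9300, (K−S)⁺=0.0000, hold=0.0000 ⇒ V=0.0000 continue | (k=6,j=4): S=153.6925, (K−S)⁺=0.0000, hold=0.0000 ⇒ V=0.0000 continue | (k=6,j=5): S=171.2564, (K−S)⁺=0.0000, hold=0.0000 ⇒ V=0.0000 continue | (k=6,j=6): S=190.8275, (K−S)⁺=0.0000, hold=0.0000 ⇒ V=0.0000 continue  boundary S*=111.0889
step 5: (k=5,j=0): S=105.2382, (K−S)⁺=22.7718, hold=22.4281 ⇒ V=22.7718 exercise | (k=5,j=1): S=117.2648, (K−S)⁺=10.7452, hold=10.9170 ⇒ V=10.9170 continue | (k=5,j=2): S=130.6657, (K−S)⁺=0.0000, hold=2.5521 ⇒ V=2.5521 continue | (k=5,j=3): S=145.5981, (K−S)⁺=0.0000, hold=0.0000 ⇒ V=0.0000 continue | (k=5,j=4): S=162.2370, (K−S)⁺=0.0000, hold=0.0000 ⇒ V=0.0000 continue | (k=5,j=5): S=180.7773, (K−S)⁺=0.0000, hold=0.0000 ⇒ V=0.0000 continue  boundary S*=105.2382
step 4: (k=4,j=0): S=111.0889, (K−S)⁺=16.9211, hold=16.6651 ⇒ V=16.9211 exercise | (k=4,j=1): S=123.7840, (K−S)⁺=4.2260, hold=6.6219 ⇒ V=6.6219 continue | (k=4,j=2): S=137.9300, (K−S)⁺=0.0000, hold=1.2438 ⇒ V=1.2438 continue | (k=4,j=3): S=153.6925, (K−S)⁺=0.0000, hold=0.0000 ⇒ V=0.0000 continue | (k=4,j=4): S=171.2564, (K−S)⁺=0.0000, hold=0.0000 ⇒ V=0.0000 continue  boundary S*=111.0889
step 3: (k=3,j=0): S=117.2648, (K−S)⁺=10.7452, hold=11.6234 ⇒ V=11.6234 continue | (k=3,j=1): S=130.6657, (K−S)⁺=0.0000, hold=3.8614 ⇒ V=3.8614 continue | (k=3,j=2): S=145.5981, (K−S)⁺=0.0000, hold=0.6061 ⇒ V=0.6061 continue | (k=3,j=3): S=162.2370, (K−S)⁺=0.0000, hold=0.0000 ⇒ V=0.0000 continue  boundary S*=-
step 2: (k=2,j=0): S=123.7840, (K−S)⁺=4.2260, hold=7.6339 ⇒ V=7.6339 continue | (k=2,j=1): S=137.9300, (K−S)⁺=0.0000, hold=2.1910 ⇒ V=2.1910 continue | (k=2,j=2): S=153.6925, (K−S)⁺=0.0000, hold=0.2954 ⇒ V=0.2954 continue  boundary S*=-
step 1: (k=1,j=0): S=130.6657, (K−S)⁺=0.0000, hold=4.8377 ⇒ V=4.8377 continue | (k=1,j=1): S=145.5981, (K−S)⁺=0.0000, hold=1.2184 ⇒ V=1.2184 continue  boundary S*=-
step 0: (k=0,j=0): S=137.9300, (K−S)⁺=0.0000, hold=2.9790 ⇒ V=2.9790 continue  boundary S*=-

price = 2.9790
boundary = - - - - 111.0889 105.2382 111.0889
tree:
2.9790
4.8377 1.2184
7.6339 2.1910 0.2954
11.6234 3.8614 0.6061 0.0000
16.9211 6.6219 1.2438 0.0000 0.0000
22.7718 10.9170 2.5521 0.0000 0.0000 0.0000
28.3143 16.9211 5.2367 0.0000 0.0000 0.0000 0.0000
33.5649 22.7718 10.7452 0.0000 0.0000 0.0000 0.0000 0.0000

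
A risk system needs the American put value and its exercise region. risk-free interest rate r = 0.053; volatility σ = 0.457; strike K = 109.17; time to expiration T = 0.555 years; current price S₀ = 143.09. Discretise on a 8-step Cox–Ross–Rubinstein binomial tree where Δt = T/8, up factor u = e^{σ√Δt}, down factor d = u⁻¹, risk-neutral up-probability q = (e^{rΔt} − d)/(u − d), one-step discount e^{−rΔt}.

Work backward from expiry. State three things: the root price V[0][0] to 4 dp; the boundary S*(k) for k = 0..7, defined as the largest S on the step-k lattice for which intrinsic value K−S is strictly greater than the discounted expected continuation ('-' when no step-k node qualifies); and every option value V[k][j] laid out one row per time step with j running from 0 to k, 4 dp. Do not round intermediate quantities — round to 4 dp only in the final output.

Δt=0.06938, u=1.12791, d=0.88659, q=0.48521, disc=e^(-rΔt)=0.99633
k=8 terminal: V=max(K-S,0) → 54.5437 39.6750 20.7592 0.0000 0.0000 0.0000 0.0000 0.0000 0.0000
k=7: j=0 S=61.6137 intr=47.5563 cont=47.1556 V=47.5563[EX]; j=1 S=78.3844 intr=30.7856 cont=30.3850 V=30.7856[EX]; j=2 S=99.7198 intr=9.4502 cont=10.6474 V=10.6474[hold]; j=3 S=126.8625 intr=0.0000 cont=0.0000 V=0.0000[hold]; j=4 S=161.3932 intr=0.0000 cont=0.0000 V=0.0000[hold]; j=5 S=205.3228 intr=0.0000 cont=0.0000 V=0.0000[hold]; j=6 S=261.2096 intr=0.0000 cont=0.0000 V=0.0000[hold]; j=7 S=332.3082 intr=0.0000 cont=0.0000 V=0.0000[hold]  S*(7)=78.3844
k=6: j=0 S=69.4950 intr=39.6750 cont=39.2743 V=39.6750[EX]; j=1 S=88.4108 intr=20.7592 cont=20.9373 V=20.9373[hold]; j=2 S=112.4754 intr=0.0000 cont=5.4611 V=5.4611[hold]; j=3 S=143.0900 intr=0.0000 cont=0.0000 V=0.0000[hold]; j=4 S=182.0376 intr=0.0000 cont=0.0000 V=0.0000[hold]; j=5 S=231.5864 intr=0.0000 cont=0.0000 V=0.0000[hold]; j=6 S=294.6219 intr=0.0000 cont=0.0000 V=0.0000[hold]  S*(6)=69.4950
k=5: j=0 S=78.3844 intr=30.7856 cont=30.4711 V=30.7856[EX]; j=1 S=99.7198 intr=9.4502 cont=13.3788 V=13.3788[hold]; j=2 S=126.8625 intr=0.0000 cont=2.8010 V=2.8010[hold]; j=3 S=161.3932 intr=0.0000 cont=0.0000 V=0.0000[hold]; j=4 S=205.3228 intr=0.0000 cont=0.0000 V=0.0000[hold]; j=5 S=261.2096 intr=0.0000 cont=0.0000 V=0.0000[hold]  S*(5)=78.3844
k=4: j=0 S=88.4108 intr=20.7592 cont=22.2577 V=22.2577[hold]; j=1 S=112.4754 intr=0.0000 cont=8.2161 V=8.2161[hold]; j=2 S=143.0900 intr=0.0000 cont=1.4366 V=1.4366[hold]; j=3 S=182.0376 intr=0.0000 cont=0.0000 V=0.0000[hold]; j=4 S=231.5864 intr=0.0000 cont=0.0000 V=0.0000[hold]  S*(4)=-
k=3: j=0 S=99.7198 intr=9.4502 cont=15.3879 V=15.3879[hold]; j=1 S=126.8625 intr=0.0000 cont=4.9086 V=4.9086[hold]; j=2 S=161.3932 intr=0.0000 cont=0.7369 V=0.7369[hold]; j=3 S=205.3228 intr=0.0000 cont=0.0000 V=0.0000[hold]  S*(3)=-
k=2: j=0 S=112.4754 intr=0.0000 cont=10.2654 V=10.2654[hold]; j=1 S=143.0900 intr=0.0000 cont=2.8738 V=2.8738[hold]; j=2 S=182.0376 intr=0.0000 cont=0.3779 V=0.3779[hold]  S*(2)=-
k=1: j=0 S=126.8625 intr=0.0000 cont=6.6545 V=6.6545[hold]; j=1 S=161.3932 intr=0.0000 cont=1.6567 V=1.6567[hold]  S*(1)=-
k=0: j=0 S=143.0900 intr=0.0000 cont=4.2140 V=4.2140[hold]  S*(0)=-

price = 4.2140
boundary = - - - - - 78.3844 69.4950 78.3844
tree:
4.2140
6.6545 1.6567
10.2654 2.8738 0.3779
15.3879 4.9086 0.7369 0.0000
22.2577 8.2161 1.4366 0.0000 0.0000
30.7856 13.3788 2.8010 0.0000 0.0000 0.0000
39.6750 20.9373 5.4611 0.0000 0.0000 0.0000 0.0000
47.5563 30.7856 10.6474 0.0000 0.0000 0.0000 0.0000 0.0000
54.5437 39.6750 20.7592 0.0000 0.0000 0.0000 0.0000 0.0000 0.0000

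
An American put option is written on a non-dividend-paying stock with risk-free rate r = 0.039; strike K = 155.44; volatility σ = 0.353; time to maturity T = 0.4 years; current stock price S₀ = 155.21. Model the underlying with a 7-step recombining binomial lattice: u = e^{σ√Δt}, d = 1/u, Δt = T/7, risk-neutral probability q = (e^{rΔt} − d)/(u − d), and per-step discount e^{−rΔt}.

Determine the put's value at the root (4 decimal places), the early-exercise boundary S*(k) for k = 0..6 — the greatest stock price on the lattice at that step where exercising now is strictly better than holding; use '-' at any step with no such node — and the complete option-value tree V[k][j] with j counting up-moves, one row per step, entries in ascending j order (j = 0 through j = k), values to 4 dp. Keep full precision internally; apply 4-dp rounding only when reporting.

price = 13.3387
boundary = - - - - 110.7468 120.4976 131.1069
tree:
13.3387
19.0652 7.4893
26.3639 11.6192 3.2611
35.0831 17.4851 5.6182 0.8434
44.6932 25.3244 9.4740 1.6643 0.0000
53.6549 34.9424 15.5132 3.2843 0.0000 0.0000
61.8915 44.6932 24.3331 6.4812 0.0000 0.0000 0.0000
69.4615 53.6549 34.9424 12.7897 0.0000 0.0000 0.0000 0.0000

Δt=0.05714  u=1.08805  d=0.91908  q=0.49212  discount=0.99777
step 7 (expiry): payoffs max(K−S,0) = 69.4615 53.6549 34.9424 12.7897 0.0000 0.0000 0.0000 0.0000
step 6: (k=6,j=0): S=93.5485, (K−S)⁺=61.8915, hold=61.5455 ⇒ V=61.8915 exercise | (k=6,j=1): S=110.7468, (K−S)⁺=44.6932, hold=44.3472 ⇒ V=44.6932 exercise | (k=6,j=2): S=131.1069, (K−S)⁺=24.3331, hold=23.9871 ⇒ V=24.3331 exercise | (k=6,j=3): S=155.2100, (K−S)⁺=0.2300, hold=6.4812 ⇒ V=6.4812 continue | (k=6,j=4): S=183.7443, (K−S)⁺=0.0000, hold=0.0000 ⇒ V=0.0000 continue | (k=6,j=5): S=217.5245, (K−S)⁺=0.0000, hold=0.0000 ⇒ V=0.0000 continue | (k=6,j=6): S=257.5150, (K−S)⁺=0.0000, hold=0.0000 ⇒ V=0.0000 continue  boundary S*=131.1069
step 5: (k=5,j=0): S=101.7851, (K−S)⁺=53.6549, hold=53.3089 ⇒ V=53.6549 exercise | (k=5,j=1): S=120.4976, (K−S)⁺=34.9424, hold=34.5964 ⇒ V=34.9424 exercise | (k=5,j=2): S=142.6503, (K−S)⁺=12.7897, hold=15.5132 ⇒ V=15.5132 continue | (k=5,j=3): S=168.8756, (K−S)⁺=0.0000, hold=3.2843 ⇒ V=3.2843 continue | (k=5,j=4): S=199.9222, (K−S)⁺=0.0000, hold=0.0000 ⇒ V=0.0000 continue | (k=5,j=5): S=236.6766, (K−S)⁺=0.0000, hold=0.0000 ⇒ V=0.0000 continue  boundary S*=120.4976
step 4: (k=4,j=0): S=110.7468, (K−S)⁺=44.6932, hold=44.3472 ⇒ V=44.6932 exercise | (k=4,j=1): S=131.1069, (K−S)⁺=24.3331, hold=25.3244 ⇒ V=25.3244 continue | (k=4,j=2): S=155.2100, (K−S)⁺=0.2300, hold=9.4740 ⇒ V=9.4740 continue | (k=4,j=3): S=183.7443, (K−S)⁺=0.0000, hold=1.6643 ⇒ V=1.6643 continue | (k=4,j=4): S=217.5245, (K−S)⁺=0.0000, hold=0.0000 ⇒ V=0.0000 continue  boundary S*=110.7468
step 3: (k=3,j=0): S=120.4976, (K−S)⁺=34.9424, hold=35.0831 ⇒ V=35.0831 continue | (k=3,j=1): S=142.6503, (K−S)⁺=12.7897, hold=17.4851 ⇒ V=17.4851 continue | (k=3,j=2): S=168.8756, (K−S)⁺=0.0000, hold=5.6182 ⇒ V=5.6182 continue | (k=3,j=3): S=199.9222, (K−S)⁺=0.0000, hold=0.8434 ⇒ V=0.8434 continue  boundary S*=-
step 2: (k=2,j=0): S=131.1069, (K−S)⁺=24.3331, hold=26.3639 ⇒ V=26.3639 continue | (k=2,j=1): S=155.2100, (K−S)⁺=0.2300, hold=11.6192 ⇒ V=11.6192 continue | (k=2,j=2): S=183.7443, (K−S)⁺=0.0000, hold=3.2611 ⇒ V=3.2611 continue  boundary S*=-
step 1: (k=1,j=0): S=142.6503, (K−S)⁺=12.7897, hold=19.0652 ⇒ V=19.0652 continue | (k=1,j=1): S=168.8756, (K−S)⁺=0.0000, hold=7.4893 ⇒ V=7.4893 continue  boundary S*=-
step 0: (k=0,j=0): S=155.2100, (K−S)⁺=0.2300, hold=13.3387 ⇒ V=13.3387 continue  boundary S*=-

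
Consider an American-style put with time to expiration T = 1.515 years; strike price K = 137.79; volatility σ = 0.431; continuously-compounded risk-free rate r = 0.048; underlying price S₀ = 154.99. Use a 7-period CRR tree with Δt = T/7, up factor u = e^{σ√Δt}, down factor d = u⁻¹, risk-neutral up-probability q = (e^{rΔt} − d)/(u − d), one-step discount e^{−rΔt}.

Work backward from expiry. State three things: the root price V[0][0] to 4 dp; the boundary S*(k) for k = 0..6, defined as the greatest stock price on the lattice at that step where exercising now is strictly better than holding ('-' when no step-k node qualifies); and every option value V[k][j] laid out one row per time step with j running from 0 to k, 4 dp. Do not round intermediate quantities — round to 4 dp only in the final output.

price = 19.2693
boundary = - - - 84.9304 69.4998 84.9304 103.7871
tree:
19.2693
27.8690 10.2216
39.0973 16.1154 3.9553
52.8596 24.7996 6.9055 0.7932
68.2902 36.9846 11.9250 1.5293 0.0000
80.9174 52.8596 20.3138 2.9484 0.0000 0.0000
91.2503 68.2902 34.0029 5.6845 0.0000 0.0000 0.0000
99.7060 80.9174 52.8596 10.9595 0.0000 0.0000 0.0000 0.0000

Δt=0.21643  u=1.22203  d=0.81831  q=0.47591  discount=0.98967
step 7 (expiry): payoffs max(K−S,0) = 99.7060 80.9174 52.8596 10.9595 0.0000 0.0000 0.0000 0.0000
step 6: (k=6,j=0): S=46.5397, (K−S)⁺=91.2503, hold=89.8263 ⇒ V=91.2503 exercise | (k=6,j=1): S=69.4998, (K−S)⁺=68.2902, hold=66.8662 ⇒ V=68.2902 exercise | (k=6,j=2): S=103.7871, (K−S)⁺=34.0029, hold=32.5788 ⇒ V=34.0029 exercise | (k=6,j=3): S=154.9900, (K−S)⁺=0.0000, hold=5.6845 ⇒ V=5.6845 continue | (k=6,j=4): S=231.4536, (K−S)⁺=0.0000, hold=0.0000 ⇒ V=0.0000 continue | (k=6,j=5): S=345.6400, (K−S)⁺=0.0000, hold=0.0000 ⇒ V=0.0000 continue | (k=6,j=6): S=516.1599, (K−S)⁺=0.0000, hold=0.0000 ⇒ V=0.0000 continue  boundary S*=103.7871
step 5: (k=5,j=0): S=56.8726, (K−S)⁺=80.9174, hold=79.4934 ⇒ V=80.9174 exercise | (k=5,j=1): S=84.9304, (K−S)⁺=52.8596, hold=51.4355 ⇒ V=52.8596 exercise | (k=5,j=2): S=126.8305, (K−S)⁺=10.9595, hold=20.3138 ⇒ V=20.3138 continue | (k=5,j=3): S=189.4017, (K−S)⁺=0.0000, hold=2.9484 ⇒ V=2.9484 continue | (k=5,j=4): S=282.8420, (K−S)⁺=0.0000, hold=0.0000 ⇒ V=0.0000 continue | (k=5,j=5): S=422.3808, (K−S)⁺=0.0000, hold=0.0000 ⇒ V=0.0000 continue  boundary S*=84.9304
step 4: (k=4,j=0): S=69.4998, (K−S)⁺=68.2902, hold=66.8662 ⇒ V=68.2902 exercise | (k=4,j=1): S=103.7871, (K−S)⁺=34.0029, hold=36.9846 ⇒ V=36.9846 continue | (k=4,j=2): S=154.9900, (K−S)⁺=0.0000, hold=11.9250 ⇒ V=11.9250 continue | (k=4,j=3): S=231.4536, (K−S)⁺=0.0000, hold=1.5293 ⇒ V=1.5293 continue | (k=4,j=4): S=345.6400, (K−S)⁺=0.0000, hold=0.0000 ⇒ V=0.0000 continue  boundary S*=69.4998
step 3: (k=3,j=0): S=84.9304, (K−S)⁺=52.8596, hold=52.8399 ⇒ V=52.8596 exercise | (k=3,j=1): S=126.8305, (K−S)⁺=10.9595, hold=24.7996 ⇒ V=24.7996 continue | (k=3,j=2): S=189.4017, (K−S)⁺=0.0000, hold=6.9055 ⇒ V=6.9055 continue | (k=3,j=3): S=282.8420, (K−S)⁺=0.0000, hold=0.7932 ⇒ V=0.7932 continue  boundary S*=84.9304
step 2: (k=2,j=0): S=103.7871, (K−S)⁺=34.0029, hold=39.0973 ⇒ V=39.0973 continue | (k=2,j=1): S=154.9900, (K−S)⁺=0.0000, hold=16.1154 ⇒ V=16.1154 continue | (k=2,j=2): S=231.4536, (K−S)⁺=0.0000, hold=3.9553 ⇒ V=3.9553 continue  boundary S*=-
step 1: (k=1,j=0): S=126.8305, (K−S)⁺=10.9595, hold=27.8690 ⇒ V=27.8690 continue | (k=1,j=1): S=189.4017, (K−S)⁺=0.0000, hold=10.2216 ⇒ V=10.2216 continue  boundary S*=-
step 0: (k=0,j=0): S=154.9900, (K−S)⁺=0.0000, hold=19.2693 ⇒ V=19.2693 continue  boundary S*=-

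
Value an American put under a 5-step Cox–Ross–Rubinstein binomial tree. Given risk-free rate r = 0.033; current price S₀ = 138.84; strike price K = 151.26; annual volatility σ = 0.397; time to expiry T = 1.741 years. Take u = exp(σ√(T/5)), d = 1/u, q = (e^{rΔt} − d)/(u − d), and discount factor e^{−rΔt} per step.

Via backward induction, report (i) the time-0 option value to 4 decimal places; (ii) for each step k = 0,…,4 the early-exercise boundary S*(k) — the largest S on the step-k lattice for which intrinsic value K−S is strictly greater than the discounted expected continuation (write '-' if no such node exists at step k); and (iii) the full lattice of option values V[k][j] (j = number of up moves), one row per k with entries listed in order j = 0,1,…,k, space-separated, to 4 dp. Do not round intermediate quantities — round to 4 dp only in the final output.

price = 33.1081
boundary = - - 86.9032 68.7537 86.9032
tree:
33.1081
47.1243 17.8766
64.3568 28.5568 6.0880
82.5063 44.0373 11.5356 0.0000
96.8653 64.3568 21.8578 0.0000 0.0000
108.2254 82.5063 41.4163 0.0000 0.0000 0.0000

Δt=0.34820  u=1.26398  d=0.79115  q=0.46614  discount=0.98858
step 5 (expiry): payoffs max(K−S,0) = 108.2254 82.5063 41.4163 0.0000 0.0000 0.0000
step 4: (k=4,j=0): S=54.3947, (K−S)⁺=96.8653, hold=95.1371 ⇒ V=96.8653 exercise | (k=4,j=1): S=86.9032, (K−S)⁺=64.3568, hold=62.6287 ⇒ V=64.3568 exercise | (k=4,j=2): S=138.8400, (K−S)⁺=12.4200, hold=21.8578 ⇒ V=21.8578 continue | (k=4,j=3): S=221.8163, (K−S)⁺=0.0000, hold=0.0000 ⇒ V=0.0000 continue | (k=4,j=4): S=354.3825, (K−S)⁺=0.0000, hold=0.0000 ⇒ V=0.0000 continue  boundary S*=86.9032
step 3: (k=3,j=0): S=68.7537, (K−S)⁺=82.5063, hold=80.7781 ⇒ V=82.5063 exercise | (k=3,j=1): S=109.8437, (K−S)⁺=41.4163, hold=44.0373 ⇒ V=44.0373 continue | (k=3,j=2): S=175.4907, (K−S)⁺=0.0000, hold=11.5356 ⇒ V=11.5356 continue | (k=3,j=3): S=280.3708, (K−S)⁺=0.0000, hold=0.0000 ⇒ V=0.0000 continue  boundary S*=68.7537
step 2: (k=2,j=0): S=86.9032, (K−S)⁺=64.3568, hold=63.8365 ⇒ V=64.3568 exercise | (k=2,j=1): S=138.8400, (K−S)⁺=12.4200, hold=28.5568 ⇒ V=28.5568 continue | (k=2,j=2): S=221.8163, (K−S)⁺=0.0000, hold=6.0880 ⇒ V=6.0880 continue  boundary S*=86.9032
step 1: (k=1,j=0): S=109.8437, (K−S)⁺=41.4163, hold=47.1243 ⇒ V=47.1243 continue | (k=1,j=1): S=175.4907, (K−S)⁺=0.0000, hold=17.8766 ⇒ V=17.8766 continue  boundary S*=-
step 0: (k=0,j=0): S=138.8400, (K−S)⁺=12.4200, hold=33.1081 ⇒ V=33.1081 continue  boundary S*=-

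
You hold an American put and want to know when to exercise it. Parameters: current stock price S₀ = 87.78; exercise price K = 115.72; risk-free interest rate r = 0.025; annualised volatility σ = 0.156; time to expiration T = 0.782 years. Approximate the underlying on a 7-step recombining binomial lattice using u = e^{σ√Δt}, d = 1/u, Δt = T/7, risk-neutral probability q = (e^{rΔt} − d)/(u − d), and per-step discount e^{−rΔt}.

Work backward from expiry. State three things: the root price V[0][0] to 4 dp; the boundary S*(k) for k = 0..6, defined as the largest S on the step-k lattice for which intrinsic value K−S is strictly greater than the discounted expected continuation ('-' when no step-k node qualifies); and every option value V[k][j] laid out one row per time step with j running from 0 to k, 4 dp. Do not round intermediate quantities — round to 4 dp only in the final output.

Δt=0.11171, u=1.05352, d=0.94920, q=0.51377, disc=e^(-rΔt)=0.99721
k=7 terminal: V=max(K-S,0) → 54.7826 48.0848 40.6508 32.3997 23.2416 13.0770 1.7952 0.0000
k=6: j=0 S=64.1990 intr=51.5210 cont=51.1982 V=51.5210[EX]; j=1 S=71.2553 intr=44.4647 cont=44.1419 V=44.4647[EX]; j=2 S=79.0873 intr=36.6327 cont=36.3100 V=36.6327[EX]; j=3 S=87.7800 intr=27.9400 cont=27.6173 V=27.9400[EX]; j=4 S=97.4282 intr=18.2918 cont=17.9691 V=18.2918[EX]; j=5 S=108.1368 intr=7.5832 cont=7.2604 V=7.5832[EX]; j=6 S=120.0225 intr=0.0000 cont=0.8704 V=0.8704[hold]  S*(6)=108.1368
k=5: j=0 S=67.6352 intr=48.0848 cont=47.7620 V=48.0848[EX]; j=1 S=75.0692 intr=40.6508 cont=40.3280 V=40.6508[EX]; j=2 S=83.3203 intr=32.3997 cont=32.0769 V=32.3997[EX]; j=3 S=92.4784 intr=23.2416 cont=22.9189 V=23.2416[EX]; j=4 S=102.6430 intr=13.0770 cont=12.7543 V=13.0770[EX]; j=5 S=113.9248 intr=1.7952 cont=4.1228 V=4.1228[hold]  S*(5)=102.6430
k=4: j=0 S=71.2553 intr=44.4647 cont=44.1419 V=44.4647[EX]; j=1 S=79.0873 intr=36.6327 cont=36.3100 V=36.6327[EX]; j=2 S=87.7800 intr=27.9400 cont=27.6173 V=27.9400[EX]; j=3 S=97.4282 intr=18.2918 cont=17.9691 V=18.2918[EX]; j=4 S=108.1368 intr=7.5832 cont=8.4529 V=8.4529[hold]  S*(4)=97.4282
k=3: j=0 S=75.0692 intr=40.6508 cont=40.3280 V=40.6508[EX]; j=1 S=83.3203 intr=32.3997 cont=32.0769 V=32.3997[EX]; j=2 S=92.4784 intr=23.2416 cont=22.9189 V=23.2416[EX]; j=3 S=102.6430 intr=13.0770 cont=13.1999 V=13.1999[hold]  S*(3)=92.4784
k=2: j=0 S=79.0873 intr=36.6327 cont=36.3100 V=36.6327[EX]; j=1 S=87.7800 intr=27.9400 cont=27.6173 V=27.9400[EX]; j=2 S=97.4282 intr=18.2918 cont=18.0320 V=18.2918[EX]  S*(2)=97.4282
k=1: j=0 S=83.3203 intr=32.3997 cont=32.0769 V=32.3997[EX]; j=1 S=92.4784 intr=23.2416 cont=22.9189 V=23.2416[EX]  S*(1)=92.4784
k=0: j=0 S=87.7800 intr=27.9400 cont=27.6173 V=27.9400[EX]  S*(0)=87.7800

price = 27.9400
boundary = 87.7800 92.4784 97.4282 92.4784 97.4282 102.6430 108.1368
tree:
27.9400
32.3997 23.2416
36.6327 27.9400 18.2918
40.6508 32.3997 23.2416 13.1999
44.4647 36.6327 27.9400 18.2918 8.4529
48.0848 40.6508 32.3997 23.2416 13.0770 4.1228
51.5210 44.4647 36.6327 27.9400 18.2918 7.5832 0.8704
54.7826 48.0848 40.6508 32.3997 23.2416 13.0770 1.7952 0.0000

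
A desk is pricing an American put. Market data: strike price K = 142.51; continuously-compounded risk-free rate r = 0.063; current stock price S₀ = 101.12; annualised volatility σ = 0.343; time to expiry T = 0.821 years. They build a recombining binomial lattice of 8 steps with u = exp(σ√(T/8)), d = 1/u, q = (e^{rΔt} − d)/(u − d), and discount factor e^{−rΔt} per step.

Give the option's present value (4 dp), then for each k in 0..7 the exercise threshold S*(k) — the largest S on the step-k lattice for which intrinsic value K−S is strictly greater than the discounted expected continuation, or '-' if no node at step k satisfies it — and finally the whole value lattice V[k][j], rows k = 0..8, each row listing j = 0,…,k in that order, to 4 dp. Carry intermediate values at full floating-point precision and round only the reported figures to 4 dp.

price = 41.3900
boundary = 101.1200 90.5976 101.1200 90.5976 101.1200 90.5976 101.1200 112.8646
tree:
41.3900
51.9124 31.3706
61.3399 41.3900 21.8370
69.7864 51.9124 30.6506 13.3761
77.3539 61.3399 41.3900 20.3935 6.5879
84.1340 69.7864 51.9124 29.8304 11.2957 2.0030
90.2085 77.3539 61.3399 41.3900 18.7489 4.0483 0.0000
95.6509 84.1340 69.7864 51.9124 29.6454 8.1820 0.0000 0.0000
100.5270 90.2085 77.3539 61.3399 41.3900 16.5368 0.0000 0.0000 0.0000

Δt=0.10262, u=1.11614, d=0.89594, q=0.50201, disc=e^(-rΔt)=0.99356
k=8 terminal: V=max(K-S,0) → 100.5270 90.2085 77.3539 61.3399 41.3900 16.5368 0.0000 0.0000 0.0000
k=7: j=0 S=46.8591 intr=95.6509 cont=94.7325 V=95.6509[EX]; j=1 S=58.3760 intr=84.1340 cont=83.2156 V=84.1340[EX]; j=2 S=72.7236 intr=69.7864 cont=68.8680 V=69.7864[EX]; j=3 S=90.5976 intr=51.9124 cont=50.9940 V=51.9124[EX]; j=4 S=112.8646 intr=29.6454 cont=28.7270 V=29.6454[EX]; j=5 S=140.6043 intr=1.9057 cont=8.1820 V=8.1820[hold]; j=6 S=175.1619 intr=0.0000 cont=0.0000 V=0.0000[hold]; j=7 S=218.2130 intr=0.0000 cont=0.0000 V=0.0000[hold]  S*(7)=112.8646
k=6: j=0 S=52.3015 intr=90.2085 cont=89.2901 V=90.2085[EX]; j=1 S=65.1561 intr=77.3539 cont=76.4355 V=77.3539[EX]; j=2 S=81.1701 intr=61.3399 cont=60.4215 V=61.3399[EX]; j=3 S=101.1200 intr=41.3900 cont=40.4716 V=41.3900[EX]; j=4 S=125.9732 intr=16.5368 cont=18.7489 V=18.7489[hold]; j=5 S=156.9347 intr=0.0000 cont=4.0483 V=4.0483[hold]; j=6 S=195.5060 intr=0.0000 cont=0.0000 V=0.0000[hold]  S*(6)=101.1200
k=5: j=0 S=58.3760 intr=84.1340 cont=83.2156 V=84.1340[EX]; j=1 S=72.7236 intr=69.7864 cont=68.8680 V=69.7864[EX]; j=2 S=90.5976 intr=51.9124 cont=50.9940 V=51.9124[EX]; j=3 S=112.8646 intr=29.6454 cont=29.8304 V=29.8304[hold]; j=4 S=140.6043 intr=1.9057 cont=11.2957 V=11.2957[hold]; j=5 S=175.1619 intr=0.0000 cont=2.0030 V=2.0030[hold]  S*(5)=90.5976
k=4: j=0 S=65.1561 intr=77.3539 cont=76.4355 V=77.3539[EX]; j=1 S=81.1701 intr=61.3399 cont=60.4215 V=61.3399[EX]; j=2 S=101.1200 intr=41.3900 cont=40.5638 V=41.3900[EX]; j=3 S=125.9732 intr=16.5368 cont=20.3935 V=20.3935[hold]; j=4 S=156.9347 intr=0.0000 cont=6.5879 V=6.5879[hold]  S*(4)=101.1200
k=3: j=0 S=72.7236 intr=69.7864 cont=68.8680 V=69.7864[EX]; j=1 S=90.5976 intr=51.9124 cont=50.9940 V=51.9124[EX]; j=2 S=112.8646 intr=29.6454 cont=30.6506 V=30.6506[hold]; j=3 S=140.6043 intr=1.9057 cont=13.3761 V=13.3761[hold]  S*(3)=90.5976
k=2: j=0 S=81.1701 intr=61.3399 cont=60.4215 V=61.3399[EX]; j=1 S=101.1200 intr=41.3900 cont=40.9730 V=41.3900[EX]; j=2 S=125.9732 intr=16.5368 cont=21.8370 V=21.8370[hold]  S*(2)=101.1200
k=1: j=0 S=90.5976 intr=51.9124 cont=50.9940 V=51.9124[EX]; j=1 S=112.8646 intr=29.6454 cont=31.3706 V=31.3706[hold]  S*(1)=90.5976
k=0: j=0 S=101.1200 intr=41.3900 cont=41.3321 V=41.3900[EX]  S*(0)=101.1200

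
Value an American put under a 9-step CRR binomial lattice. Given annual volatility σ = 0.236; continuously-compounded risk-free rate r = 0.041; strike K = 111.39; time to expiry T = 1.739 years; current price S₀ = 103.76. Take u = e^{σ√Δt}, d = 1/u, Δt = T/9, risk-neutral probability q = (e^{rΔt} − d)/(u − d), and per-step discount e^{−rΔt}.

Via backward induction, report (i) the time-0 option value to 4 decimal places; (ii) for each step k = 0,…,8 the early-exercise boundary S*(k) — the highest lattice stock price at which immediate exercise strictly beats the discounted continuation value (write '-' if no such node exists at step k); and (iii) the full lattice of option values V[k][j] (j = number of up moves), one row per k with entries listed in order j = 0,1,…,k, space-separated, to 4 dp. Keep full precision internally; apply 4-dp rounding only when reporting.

Δt=0.19322, u=1.10931, d=0.90146, q=0.51235, disc=e^(-rΔt)=0.99211
k=9 terminal: V=max(K-S,0) → 70.6002 61.1953 49.6219 35.3800 17.8544 0.0000 0.0000 0.0000 0.0000 0.0000
k=8: j=0 S=45.2486 intr=66.1414 cont=65.2625 V=66.1414[EX]; j=1 S=55.6815 intr=55.7085 cont=54.8295 V=55.7085[EX]; j=2 S=68.5200 intr=42.8700 cont=41.9910 V=42.8700[EX]; j=3 S=84.3187 intr=27.0713 cont=26.1924 V=27.0713[EX]; j=4 S=103.7600 intr=7.6300 cont=8.6379 V=8.6379[hold]; j=5 S=127.6839 intr=0.0000 cont=0.0000 V=0.0000[hold]; j=6 S=157.1240 intr=0.0000 cont=0.0000 V=0.0000[hold]; j=7 S=193.3520 intr=0.0000 cont=0.0000 V=0.0000[hold]; j=8 S=237.9331 intr=0.0000 cont=0.0000 V=0.0000[hold]  S*(8)=84.3187
k=7: j=0 S=50.1947 intr=61.1953 cont=60.3163 V=61.1953[EX]; j=1 S=61.7681 intr=49.6219 cont=48.7429 V=49.6219[EX]; j=2 S=76.0100 intr=35.3800 cont=34.5011 V=35.3800[EX]; j=3 S=93.5356 intr=17.8544 cont=17.4878 V=17.8544[EX]; j=4 S=115.1021 intr=0.0000 cont=4.1790 V=4.1790[hold]; j=5 S=141.6411 intr=0.0000 cont=0.0000 V=0.0000[hold]; j=6 S=174.2993 intr=0.0000 cont=0.0000 V=0.0000[hold]; j=7 S=214.4874 intr=0.0000 cont=0.0000 V=0.0000[hold]  S*(7)=93.5356
k=6: j=0 S=55.6815 intr=55.7085 cont=54.8295 V=55.7085[EX]; j=1 S=68.5200 intr=42.8700 cont=41.9910 V=42.8700[EX]; j=2 S=84.3187 intr=27.0713 cont=26.1924 V=27.0713[EX]; j=3 S=103.7600 intr=7.6300 cont=10.7622 V=10.7622[hold]; j=4 S=127.6839 intr=0.0000 cont=2.0218 V=2.0218[hold]; j=5 S=157.1240 intr=0.0000 cont=0.0000 V=0.0000[hold]; j=6 S=193.3520 intr=0.0000 cont=0.0000 V=0.0000[hold]  S*(6)=84.3187
k=5: j=0 S=61.7681 intr=49.6219 cont=48.7429 V=49.6219[EX]; j=1 S=76.0100 intr=35.3800 cont=34.5011 V=35.3800[EX]; j=2 S=93.5356 intr=17.8544 cont=18.5676 V=18.5676[hold]; j=3 S=115.1021 intr=0.0000 cont=6.2344 V=6.2344[hold]; j=4 S=141.6411 intr=0.0000 cont=0.9781 V=0.9781[hold]; j=5 S=174.2993 intr=0.0000 cont=0.0000 V=0.0000[hold]  S*(5)=76.0100
k=4: j=0 S=68.5200 intr=42.8700 cont=41.9910 V=42.8700[EX]; j=1 S=84.3187 intr=27.0713 cont=26.5549 V=27.0713[EX]; j=2 S=103.7600 intr=7.6300 cont=12.1520 V=12.1520[hold]; j=3 S=127.6839 intr=0.0000 cont=3.5134 V=3.5134[hold]; j=4 S=157.1240 intr=0.0000 cont=0.4732 V=0.4732[hold]  S*(4)=84.3187
k=3: j=0 S=76.0100 intr=35.3800 cont=34.5011 V=35.3800[EX]; j=1 S=93.5356 intr=17.8544 cont=19.2740 V=19.2740[hold]; j=2 S=115.1021 intr=0.0000 cont=7.6650 V=7.6650[hold]; j=3 S=141.6411 intr=0.0000 cont=1.9403 V=1.9403[hold]  S*(3)=76.0100
k=2: j=0 S=84.3187 intr=27.0713 cont=26.9140 V=27.0713[EX]; j=1 S=103.7600 intr=7.6300 cont=13.2209 V=13.2209[hold]; j=2 S=127.6839 intr=0.0000 cont=4.6946 V=4.6946[hold]  S*(2)=84.3187
k=1: j=0 S=93.5356 intr=17.8544 cont=19.8174 V=19.8174[hold]; j=1 S=115.1021 intr=0.0000 cont=8.7826 V=8.7826[hold]  S*(1)=-
k=0: j=0 S=103.7600 intr=7.6300 cont=14.0519 V=14.0519[hold]  S*(0)=-

price = 14.0519
boundary = - - 84.3187 76.0100 84.3187 76.0100 84.3187 93.5356 84.3187
tree:
14.0519
19.8174 8.7826
27.0713 13.2209 4.6946
35.3800 19.2740 7.6650 1.9403
42.8700 27.0713 12.1520 3.5134 0.4732
49.6219 35.3800 18.5676 6.2344 0.9781 0.0000
55.7085 42.8700 27.0713 10.7622 2.0218 0.0000 0.0000
61.1953 49.6219 35.3800 17.8544 4.1790 0.0000 0.0000 0.0000
66.1414 55.7085 42.8700 27.0713 8.6379 0.0000 0.0000 0.0000 0.0000
70.6002 61.1953 49.6219 35.3800 17.8544 0.0000 0.0000 0.0000 0.0000 0.0000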